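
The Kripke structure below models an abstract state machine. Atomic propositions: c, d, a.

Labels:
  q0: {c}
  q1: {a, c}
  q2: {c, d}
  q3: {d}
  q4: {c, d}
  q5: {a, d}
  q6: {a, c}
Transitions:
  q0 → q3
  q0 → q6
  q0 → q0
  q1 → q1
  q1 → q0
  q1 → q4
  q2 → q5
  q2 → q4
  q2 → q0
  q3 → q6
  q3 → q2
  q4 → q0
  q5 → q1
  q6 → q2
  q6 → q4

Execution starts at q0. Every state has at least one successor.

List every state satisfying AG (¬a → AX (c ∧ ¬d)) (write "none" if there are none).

States satisfying ¬a → AX (c ∧ ¬d): {q1, q4, q5, q6}.
States satisfying AG (¬a → AX (c ∧ ¬d)): ∅.

none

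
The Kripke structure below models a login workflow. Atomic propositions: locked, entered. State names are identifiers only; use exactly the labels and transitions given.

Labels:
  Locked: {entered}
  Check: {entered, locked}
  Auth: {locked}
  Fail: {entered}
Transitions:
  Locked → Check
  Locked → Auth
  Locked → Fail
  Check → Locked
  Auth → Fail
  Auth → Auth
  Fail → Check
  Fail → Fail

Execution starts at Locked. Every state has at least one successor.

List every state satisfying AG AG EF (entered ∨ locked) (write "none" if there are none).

{Locked, Check, Auth, Fail}

States satisfying AG EF (entered ∨ locked): {Locked, Check, Auth, Fail}.
States satisfying AG AG EF (entered ∨ locked): {Locked, Check, Auth, Fail}.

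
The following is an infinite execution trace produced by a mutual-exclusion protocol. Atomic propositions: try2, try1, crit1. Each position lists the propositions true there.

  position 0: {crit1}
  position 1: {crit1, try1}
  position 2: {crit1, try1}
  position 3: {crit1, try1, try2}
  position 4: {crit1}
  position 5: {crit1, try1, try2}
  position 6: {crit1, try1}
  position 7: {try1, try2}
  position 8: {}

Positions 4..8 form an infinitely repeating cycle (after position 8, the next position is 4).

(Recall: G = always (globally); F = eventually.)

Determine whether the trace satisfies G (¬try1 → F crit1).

¬try1 → F crit1 holds at every position 0..8, and those are all positions ever visited, so G (¬try1 → F crit1) holds.
Positions where ¬try1 holds: 0, 4, 8.
Check F crit1 at each: 0→ok, 4→ok, 8→ok.

Yes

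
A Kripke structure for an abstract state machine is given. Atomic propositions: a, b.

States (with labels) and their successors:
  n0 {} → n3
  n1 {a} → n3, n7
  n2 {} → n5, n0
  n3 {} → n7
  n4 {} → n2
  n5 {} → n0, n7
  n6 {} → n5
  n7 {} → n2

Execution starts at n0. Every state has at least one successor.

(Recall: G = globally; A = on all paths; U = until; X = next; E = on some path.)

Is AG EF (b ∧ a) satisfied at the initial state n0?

Does not hold

States satisfying EF (b ∧ a): ∅.
States satisfying AG EF (b ∧ a): ∅.
n0 is reachable from n0 and violates EF (b ∧ a), so AG fails at n0.
n0 ∉ Sat(AG EF (b ∧ a)).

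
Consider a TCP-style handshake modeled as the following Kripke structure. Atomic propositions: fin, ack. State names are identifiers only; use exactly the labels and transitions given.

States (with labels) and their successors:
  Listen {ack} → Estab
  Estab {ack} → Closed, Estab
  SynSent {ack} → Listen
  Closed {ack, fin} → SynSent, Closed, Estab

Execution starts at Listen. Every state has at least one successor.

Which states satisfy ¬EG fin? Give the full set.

States satisfying fin: {Closed}.
States satisfying EG fin: {Closed}.
States satisfying ¬EG fin: {Listen, Estab, SynSent}.

{Listen, Estab, SynSent}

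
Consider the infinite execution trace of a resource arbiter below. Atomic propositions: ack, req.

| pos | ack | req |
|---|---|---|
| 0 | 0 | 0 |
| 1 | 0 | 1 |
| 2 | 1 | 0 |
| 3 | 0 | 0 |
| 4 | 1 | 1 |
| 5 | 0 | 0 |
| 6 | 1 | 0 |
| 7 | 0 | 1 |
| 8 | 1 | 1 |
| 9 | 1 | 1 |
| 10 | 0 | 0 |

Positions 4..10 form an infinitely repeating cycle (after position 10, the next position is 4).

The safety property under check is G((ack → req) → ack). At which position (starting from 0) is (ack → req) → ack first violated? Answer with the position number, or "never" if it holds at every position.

At position 0 the labels are {}, so (ack → req) → ack is false there. This is the first violation.

0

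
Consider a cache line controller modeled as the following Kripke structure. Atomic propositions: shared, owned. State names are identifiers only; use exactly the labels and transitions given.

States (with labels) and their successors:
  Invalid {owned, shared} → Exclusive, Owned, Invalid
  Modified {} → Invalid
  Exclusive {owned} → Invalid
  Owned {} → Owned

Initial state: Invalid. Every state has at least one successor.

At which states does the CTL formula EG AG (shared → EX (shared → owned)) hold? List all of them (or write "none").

{Invalid, Modified, Exclusive, Owned}

States satisfying AG (shared → EX (shared → owned)): {Invalid, Modified, Exclusive, Owned}.
States satisfying EG AG (shared → EX (shared → owned)): {Invalid, Modified, Exclusive, Owned}.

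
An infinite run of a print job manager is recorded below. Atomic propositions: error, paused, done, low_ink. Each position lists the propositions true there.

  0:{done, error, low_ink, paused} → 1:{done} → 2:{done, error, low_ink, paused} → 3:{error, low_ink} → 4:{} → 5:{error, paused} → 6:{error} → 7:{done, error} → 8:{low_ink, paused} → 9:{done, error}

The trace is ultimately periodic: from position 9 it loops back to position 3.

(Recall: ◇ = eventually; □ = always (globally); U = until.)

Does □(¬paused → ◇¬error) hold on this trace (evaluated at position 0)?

Satisfied

¬paused → ◇¬error holds at every position 0..9, and those are all positions ever visited, so □(¬paused → ◇¬error) holds.
Positions where ¬paused holds: 1, 3, 4, 6, 7, 9.
Check ◇¬error at each: 1→ok, 3→ok, 4→ok, 6→ok, 7→ok, 9→ok.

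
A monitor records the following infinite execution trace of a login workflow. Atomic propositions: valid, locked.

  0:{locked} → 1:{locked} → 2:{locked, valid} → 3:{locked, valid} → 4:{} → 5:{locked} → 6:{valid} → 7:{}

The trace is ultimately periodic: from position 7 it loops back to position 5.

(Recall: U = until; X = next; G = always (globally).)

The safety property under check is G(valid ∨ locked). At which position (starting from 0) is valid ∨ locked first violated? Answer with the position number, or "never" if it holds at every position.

Check valid ∨ locked at each position in order: 0 ✓, 1 ✓, 2 ✓, 3 ✓.
At position 4 the labels are {}, so valid ∨ locked is false there. This is the first violation.

4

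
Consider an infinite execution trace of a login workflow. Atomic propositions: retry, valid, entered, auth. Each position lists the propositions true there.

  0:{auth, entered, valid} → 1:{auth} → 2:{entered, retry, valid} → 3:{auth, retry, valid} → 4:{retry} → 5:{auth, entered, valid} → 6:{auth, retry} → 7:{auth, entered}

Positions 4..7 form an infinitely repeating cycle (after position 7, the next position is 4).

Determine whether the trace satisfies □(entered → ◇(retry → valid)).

entered → ◇(retry → valid) holds at every position 0..7, and those are all positions ever visited, so □(entered → ◇(retry → valid)) holds.
Positions where entered holds: 0, 2, 5, 7.
Check ◇(retry → valid) at each: 0→ok, 2→ok, 5→ok, 7→ok.

Satisfied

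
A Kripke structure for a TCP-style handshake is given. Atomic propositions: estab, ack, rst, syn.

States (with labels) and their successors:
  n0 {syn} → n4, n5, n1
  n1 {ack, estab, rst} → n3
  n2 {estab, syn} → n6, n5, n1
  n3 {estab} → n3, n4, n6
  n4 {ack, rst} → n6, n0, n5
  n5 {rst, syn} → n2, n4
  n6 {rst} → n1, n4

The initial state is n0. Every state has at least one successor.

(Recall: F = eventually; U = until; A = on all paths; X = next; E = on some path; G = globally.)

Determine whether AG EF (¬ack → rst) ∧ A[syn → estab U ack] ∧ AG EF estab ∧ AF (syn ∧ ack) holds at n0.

Does not hold

States satisfying EF (¬ack → rst): {n0, n1, n2, n3, n4, n5, n6}.
States satisfying AG EF (¬ack → rst): {n0, n1, n2, n3, n4, n5, n6}.
States satisfying syn → estab: {n1, n2, n3, n4, n6}.
States satisfying ack: {n1, n4}.
States satisfying A[syn → estab U ack]: {n1, n4, n6}.
States satisfying AG EF (¬ack → rst) ∧ A[syn → estab U ack]: {n1, n4, n6}.
States satisfying EF estab: {n0, n1, n2, n3, n4, n5, n6}.
States satisfying AG EF estab: {n0, n1, n2, n3, n4, n5, n6}.
States satisfying syn ∧ ack: ∅.
States satisfying AF (syn ∧ ack): ∅.
States satisfying AG EF estab ∧ AF (syn ∧ ack): ∅.
States satisfying AG EF (¬ack → rst) ∧ A[syn → estab U ack] ∧ AG EF estab ∧ AF (syn ∧ ack): ∅.
n0 ∉ Sat(AG EF (¬ack → rst) ∧ A[syn → estab U ack] ∧ AG EF estab ∧ AF (syn ∧ ack)).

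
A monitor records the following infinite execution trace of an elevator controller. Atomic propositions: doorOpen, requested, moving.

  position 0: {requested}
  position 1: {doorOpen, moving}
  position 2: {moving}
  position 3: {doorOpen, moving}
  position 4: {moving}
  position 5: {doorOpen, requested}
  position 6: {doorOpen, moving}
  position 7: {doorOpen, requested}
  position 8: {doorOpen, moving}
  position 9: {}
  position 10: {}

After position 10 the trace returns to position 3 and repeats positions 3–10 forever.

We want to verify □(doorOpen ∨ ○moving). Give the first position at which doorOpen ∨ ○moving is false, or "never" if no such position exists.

4

Check doorOpen ∨ ○moving at each position in order: 0 ✓, 1 ✓, 2 ✓, 3 ✓.
At position 4 the labels are {moving} and the next position 5 has {doorOpen, requested}, so doorOpen ∨ ○moving is false there. This is the first violation.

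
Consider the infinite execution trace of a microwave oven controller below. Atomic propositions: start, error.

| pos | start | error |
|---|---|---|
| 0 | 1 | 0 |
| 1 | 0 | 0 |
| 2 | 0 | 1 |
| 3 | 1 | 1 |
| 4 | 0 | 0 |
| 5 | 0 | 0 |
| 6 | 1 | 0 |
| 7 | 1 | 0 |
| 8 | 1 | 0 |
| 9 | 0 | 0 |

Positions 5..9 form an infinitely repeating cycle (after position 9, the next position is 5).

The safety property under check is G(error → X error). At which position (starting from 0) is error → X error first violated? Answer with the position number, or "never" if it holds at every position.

3

Check error → X error at each position in order: 0 ✓, 1 ✓, 2 ✓.
At position 3 the labels are {error, start} and the next position 4 has {}, so error → X error is false there. This is the first violation.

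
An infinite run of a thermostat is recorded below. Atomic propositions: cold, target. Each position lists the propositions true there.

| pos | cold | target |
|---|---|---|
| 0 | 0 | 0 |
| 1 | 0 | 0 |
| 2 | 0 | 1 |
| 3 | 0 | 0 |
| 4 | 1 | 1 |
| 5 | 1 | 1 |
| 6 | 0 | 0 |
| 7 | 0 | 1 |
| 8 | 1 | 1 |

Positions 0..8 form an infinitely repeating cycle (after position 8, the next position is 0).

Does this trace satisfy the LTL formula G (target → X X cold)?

No

target → X X cold must hold at every position from 0 onward. It fails at position 4, so G (target → X X cold) is false.
Positions where target holds: 2, 4, 5, 7, 8.
Check X X cold at each: 2→ok, 4→fails, 5→fails, 7→fails, 8→fails.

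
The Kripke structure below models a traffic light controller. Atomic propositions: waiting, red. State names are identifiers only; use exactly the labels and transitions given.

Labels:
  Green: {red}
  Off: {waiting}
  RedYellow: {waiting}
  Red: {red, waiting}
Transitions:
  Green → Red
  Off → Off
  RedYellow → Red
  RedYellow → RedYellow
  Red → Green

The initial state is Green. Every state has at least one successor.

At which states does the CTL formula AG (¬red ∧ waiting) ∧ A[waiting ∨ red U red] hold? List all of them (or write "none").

none

States satisfying ¬red ∧ waiting: {Off, RedYellow}.
States satisfying AG (¬red ∧ waiting): {Off}.
States satisfying waiting ∨ red: {Green, Off, RedYellow, Red}.
States satisfying red: {Green, Red}.
States satisfying A[waiting ∨ red U red]: {Green, Red}.
States satisfying AG (¬red ∧ waiting) ∧ A[waiting ∨ red U red]: ∅.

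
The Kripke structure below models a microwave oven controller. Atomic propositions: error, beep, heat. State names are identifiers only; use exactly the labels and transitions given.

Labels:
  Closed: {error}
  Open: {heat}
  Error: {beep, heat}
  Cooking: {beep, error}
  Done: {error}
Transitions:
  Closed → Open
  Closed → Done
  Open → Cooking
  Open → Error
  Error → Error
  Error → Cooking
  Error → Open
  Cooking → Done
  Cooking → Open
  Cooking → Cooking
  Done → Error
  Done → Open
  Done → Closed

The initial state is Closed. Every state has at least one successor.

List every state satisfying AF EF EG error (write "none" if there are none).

States satisfying EF EG error: {Closed, Open, Error, Cooking, Done}.
States satisfying AF EF EG error: {Closed, Open, Error, Cooking, Done}.

{Closed, Open, Error, Cooking, Done}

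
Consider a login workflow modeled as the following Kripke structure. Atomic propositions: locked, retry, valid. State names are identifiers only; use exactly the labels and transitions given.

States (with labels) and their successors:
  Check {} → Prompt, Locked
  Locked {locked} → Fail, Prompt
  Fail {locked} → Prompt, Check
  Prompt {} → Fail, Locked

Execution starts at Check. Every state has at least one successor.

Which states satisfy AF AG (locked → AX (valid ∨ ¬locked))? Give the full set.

none

States satisfying AG (locked → AX (valid ∨ ¬locked)): ∅.
States satisfying AF AG (locked → AX (valid ∨ ¬locked)): ∅.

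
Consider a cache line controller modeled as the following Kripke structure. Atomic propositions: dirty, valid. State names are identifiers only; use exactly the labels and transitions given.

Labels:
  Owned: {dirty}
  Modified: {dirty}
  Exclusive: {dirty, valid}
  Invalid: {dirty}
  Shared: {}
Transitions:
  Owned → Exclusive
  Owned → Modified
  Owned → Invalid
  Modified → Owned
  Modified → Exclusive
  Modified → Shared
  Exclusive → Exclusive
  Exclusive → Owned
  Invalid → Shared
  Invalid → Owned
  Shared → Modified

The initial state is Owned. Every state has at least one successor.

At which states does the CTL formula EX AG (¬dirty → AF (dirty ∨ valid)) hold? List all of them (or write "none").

{Owned, Modified, Exclusive, Invalid, Shared}

States satisfying AG (¬dirty → AF (dirty ∨ valid)): {Owned, Modified, Exclusive, Invalid, Shared}.
States satisfying EX AG (¬dirty → AF (dirty ∨ valid)): {Owned, Modified, Exclusive, Invalid, Shared}.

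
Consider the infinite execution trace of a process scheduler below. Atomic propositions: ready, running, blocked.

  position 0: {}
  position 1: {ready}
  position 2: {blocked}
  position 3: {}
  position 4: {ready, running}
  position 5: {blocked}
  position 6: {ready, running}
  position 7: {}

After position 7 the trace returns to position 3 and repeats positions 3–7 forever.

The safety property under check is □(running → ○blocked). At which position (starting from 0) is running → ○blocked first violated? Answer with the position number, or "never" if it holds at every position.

Check running → ○blocked at each position in order: 0 ✓, 1 ✓, 2 ✓, 3 ✓, 4 ✓, 5 ✓.
At position 6 the labels are {ready, running} and the next position 7 has {}, so running → ○blocked is false there. This is the first violation.

6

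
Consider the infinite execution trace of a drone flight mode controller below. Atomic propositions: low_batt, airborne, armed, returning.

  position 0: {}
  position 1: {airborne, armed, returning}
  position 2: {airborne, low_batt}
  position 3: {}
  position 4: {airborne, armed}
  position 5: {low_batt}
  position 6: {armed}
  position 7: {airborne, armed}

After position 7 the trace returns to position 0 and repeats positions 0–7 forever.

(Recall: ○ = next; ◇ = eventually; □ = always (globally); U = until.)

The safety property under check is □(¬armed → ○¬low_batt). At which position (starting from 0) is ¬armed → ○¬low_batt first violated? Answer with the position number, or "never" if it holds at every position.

never

¬armed → ○¬low_batt holds at every position 0..7, and those are all the positions the trace ever visits, so the invariant □(¬armed → ○¬low_batt) is never violated.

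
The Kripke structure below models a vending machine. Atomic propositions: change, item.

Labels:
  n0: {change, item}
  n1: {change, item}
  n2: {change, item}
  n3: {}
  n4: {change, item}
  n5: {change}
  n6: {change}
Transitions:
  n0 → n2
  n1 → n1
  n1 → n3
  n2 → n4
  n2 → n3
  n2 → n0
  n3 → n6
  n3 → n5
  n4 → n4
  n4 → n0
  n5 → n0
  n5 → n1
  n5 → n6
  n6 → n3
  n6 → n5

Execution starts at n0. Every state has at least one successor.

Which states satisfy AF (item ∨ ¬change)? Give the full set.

{n0, n1, n2, n3, n4}

States satisfying item ∨ ¬change: {n0, n1, n2, n3, n4}.
States satisfying AF (item ∨ ¬change): {n0, n1, n2, n3, n4}.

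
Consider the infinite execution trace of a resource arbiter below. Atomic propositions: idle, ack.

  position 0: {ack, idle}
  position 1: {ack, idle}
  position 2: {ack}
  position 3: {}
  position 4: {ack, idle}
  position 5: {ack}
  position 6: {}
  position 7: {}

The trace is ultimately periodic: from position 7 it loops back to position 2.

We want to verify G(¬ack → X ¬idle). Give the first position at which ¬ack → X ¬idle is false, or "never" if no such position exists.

Check ¬ack → X ¬idle at each position in order: 0 ✓, 1 ✓, 2 ✓.
At position 3 the labels are {} and the next position 4 has {ack, idle}, so ¬ack → X ¬idle is false there. This is the first violation.

3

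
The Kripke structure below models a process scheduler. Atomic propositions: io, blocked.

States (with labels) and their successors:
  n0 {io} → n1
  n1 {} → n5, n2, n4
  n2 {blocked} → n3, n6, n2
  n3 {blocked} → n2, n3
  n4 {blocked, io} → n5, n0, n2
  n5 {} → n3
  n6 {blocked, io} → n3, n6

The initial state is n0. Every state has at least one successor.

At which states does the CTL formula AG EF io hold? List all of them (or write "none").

States satisfying EF io: {n0, n1, n2, n3, n4, n5, n6}.
States satisfying AG EF io: {n0, n1, n2, n3, n4, n5, n6}.

{n0, n1, n2, n3, n4, n5, n6}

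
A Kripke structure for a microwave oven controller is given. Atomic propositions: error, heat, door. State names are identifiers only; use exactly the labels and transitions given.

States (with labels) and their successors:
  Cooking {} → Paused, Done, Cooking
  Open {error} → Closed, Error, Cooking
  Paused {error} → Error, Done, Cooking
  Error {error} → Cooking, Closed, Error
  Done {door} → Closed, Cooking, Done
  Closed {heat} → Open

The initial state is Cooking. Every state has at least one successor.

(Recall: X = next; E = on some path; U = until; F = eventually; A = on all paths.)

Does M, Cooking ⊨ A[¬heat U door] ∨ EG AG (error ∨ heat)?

States satisfying ¬heat: {Cooking, Open, Paused, Error, Done}.
States satisfying door: {Done}.
States satisfying A[¬heat U door]: {Done}.
States satisfying AG (error ∨ heat): ∅.
States satisfying EG AG (error ∨ heat): ∅.
States satisfying A[¬heat U door] ∨ EG AG (error ∨ heat): {Done}.
Cooking ∉ Sat(A[¬heat U door] ∨ EG AG (error ∨ heat)).

Does not hold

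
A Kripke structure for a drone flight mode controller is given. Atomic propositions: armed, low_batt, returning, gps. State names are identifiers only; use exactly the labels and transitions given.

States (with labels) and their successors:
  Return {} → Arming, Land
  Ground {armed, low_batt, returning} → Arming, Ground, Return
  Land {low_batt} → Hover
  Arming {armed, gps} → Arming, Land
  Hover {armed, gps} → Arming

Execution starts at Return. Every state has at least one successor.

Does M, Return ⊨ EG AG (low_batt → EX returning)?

Violated

States satisfying AG (low_batt → EX returning): ∅.
States satisfying EG AG (low_batt → EX returning): ∅.
No suitable path/successor from Return witnesses the formula.
Return ∉ Sat(EG AG (low_batt → EX returning)).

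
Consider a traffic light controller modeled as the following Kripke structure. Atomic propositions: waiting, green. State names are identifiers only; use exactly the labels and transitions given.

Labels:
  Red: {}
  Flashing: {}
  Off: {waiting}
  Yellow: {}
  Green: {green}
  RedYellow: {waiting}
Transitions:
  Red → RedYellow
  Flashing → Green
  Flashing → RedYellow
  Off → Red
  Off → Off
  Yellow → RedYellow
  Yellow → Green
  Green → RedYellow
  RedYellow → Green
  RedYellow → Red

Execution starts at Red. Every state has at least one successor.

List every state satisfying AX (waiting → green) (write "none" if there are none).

{RedYellow}

States satisfying waiting → green: {Red, Flashing, Yellow, Green}.
States satisfying AX (waiting → green): {RedYellow}.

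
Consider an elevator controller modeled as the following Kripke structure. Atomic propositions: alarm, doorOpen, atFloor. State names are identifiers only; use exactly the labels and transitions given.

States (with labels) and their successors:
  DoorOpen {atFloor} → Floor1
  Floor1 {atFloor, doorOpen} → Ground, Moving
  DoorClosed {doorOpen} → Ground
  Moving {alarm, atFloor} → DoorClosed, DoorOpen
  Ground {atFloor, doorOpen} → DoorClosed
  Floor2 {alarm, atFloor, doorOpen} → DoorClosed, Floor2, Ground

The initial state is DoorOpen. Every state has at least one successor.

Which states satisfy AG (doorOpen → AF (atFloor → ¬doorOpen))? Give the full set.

{DoorOpen, Floor1, DoorClosed, Moving, Ground}

States satisfying doorOpen → AF (atFloor → ¬doorOpen): {DoorOpen, Floor1, DoorClosed, Moving, Ground}.
States satisfying AG (doorOpen → AF (atFloor → ¬doorOpen)): {DoorOpen, Floor1, DoorClosed, Moving, Ground}.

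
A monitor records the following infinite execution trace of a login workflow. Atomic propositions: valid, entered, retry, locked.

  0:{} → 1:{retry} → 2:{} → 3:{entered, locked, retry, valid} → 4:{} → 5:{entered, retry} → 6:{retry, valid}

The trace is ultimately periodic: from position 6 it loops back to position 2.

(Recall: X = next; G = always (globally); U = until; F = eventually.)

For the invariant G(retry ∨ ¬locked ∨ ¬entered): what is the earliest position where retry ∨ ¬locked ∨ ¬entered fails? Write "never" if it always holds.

never

retry ∨ ¬locked ∨ ¬entered holds at every position 0..6, and those are all the positions the trace ever visits, so the invariant G(retry ∨ ¬locked ∨ ¬entered) is never violated.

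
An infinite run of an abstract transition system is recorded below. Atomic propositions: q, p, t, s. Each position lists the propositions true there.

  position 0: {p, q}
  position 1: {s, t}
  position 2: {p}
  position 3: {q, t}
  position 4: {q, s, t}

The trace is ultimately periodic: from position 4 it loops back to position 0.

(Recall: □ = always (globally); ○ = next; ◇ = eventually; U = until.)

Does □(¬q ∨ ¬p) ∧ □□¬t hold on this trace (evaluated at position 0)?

¬q ∨ ¬p must hold at every position from 0 onward. It fails at position 0, so □(¬q ∨ ¬p) is false.
□¬t must hold at every position from 0 onward. It fails at position 0, so □□¬t is false.
At position 0: □(¬q ∨ ¬p) is false; □□¬t is false; so □(¬q ∨ ¬p) ∧ □□¬t is false.

Violated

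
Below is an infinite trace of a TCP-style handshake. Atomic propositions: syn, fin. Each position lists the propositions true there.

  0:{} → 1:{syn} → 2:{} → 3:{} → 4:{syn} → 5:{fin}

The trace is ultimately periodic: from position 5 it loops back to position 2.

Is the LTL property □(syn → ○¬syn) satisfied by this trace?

Satisfied

syn → ○¬syn holds at every position 0..5, and those are all positions ever visited, so □(syn → ○¬syn) holds.
Positions where syn holds: 1, 4.
Check ○¬syn at each: 1→ok, 4→ok.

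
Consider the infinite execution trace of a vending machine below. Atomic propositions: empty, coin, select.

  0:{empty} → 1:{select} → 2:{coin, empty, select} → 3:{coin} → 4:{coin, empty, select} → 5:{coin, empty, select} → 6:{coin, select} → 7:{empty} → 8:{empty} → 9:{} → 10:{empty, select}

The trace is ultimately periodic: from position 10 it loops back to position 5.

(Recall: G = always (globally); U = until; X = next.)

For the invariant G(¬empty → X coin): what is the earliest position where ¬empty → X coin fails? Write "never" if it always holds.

Check ¬empty → X coin at each position in order: 0 ✓, 1 ✓, 2 ✓, 3 ✓, 4 ✓, 5 ✓.
At position 6 the labels are {coin, select} and the next position 7 has {empty}, so ¬empty → X coin is false there. This is the first violation.

6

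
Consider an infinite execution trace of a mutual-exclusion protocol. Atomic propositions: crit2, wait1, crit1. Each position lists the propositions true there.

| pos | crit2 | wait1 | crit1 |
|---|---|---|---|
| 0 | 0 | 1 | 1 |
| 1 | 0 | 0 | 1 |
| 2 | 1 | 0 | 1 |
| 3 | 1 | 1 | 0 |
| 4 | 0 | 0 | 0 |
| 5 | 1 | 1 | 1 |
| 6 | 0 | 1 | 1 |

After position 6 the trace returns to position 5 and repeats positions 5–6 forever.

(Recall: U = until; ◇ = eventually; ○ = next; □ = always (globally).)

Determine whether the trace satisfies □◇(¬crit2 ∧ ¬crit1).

Does not hold

◇(¬crit2 ∧ ¬crit1) must hold at every position from 0 onward. It fails at position 5, so □◇(¬crit2 ∧ ¬crit1) is false.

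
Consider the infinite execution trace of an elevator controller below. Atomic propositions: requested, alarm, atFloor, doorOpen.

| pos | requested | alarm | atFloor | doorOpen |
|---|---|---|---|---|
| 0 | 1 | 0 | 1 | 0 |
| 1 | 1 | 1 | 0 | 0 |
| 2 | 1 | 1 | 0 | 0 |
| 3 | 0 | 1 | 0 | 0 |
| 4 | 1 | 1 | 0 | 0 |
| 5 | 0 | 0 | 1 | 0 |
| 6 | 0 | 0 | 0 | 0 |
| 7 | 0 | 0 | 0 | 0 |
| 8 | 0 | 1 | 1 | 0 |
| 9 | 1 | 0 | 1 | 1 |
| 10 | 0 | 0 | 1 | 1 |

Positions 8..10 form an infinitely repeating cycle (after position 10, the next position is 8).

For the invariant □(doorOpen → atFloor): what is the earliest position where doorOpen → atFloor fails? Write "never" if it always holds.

doorOpen → atFloor holds at every position 0..10, and those are all the positions the trace ever visits, so the invariant □(doorOpen → atFloor) is never violated.

never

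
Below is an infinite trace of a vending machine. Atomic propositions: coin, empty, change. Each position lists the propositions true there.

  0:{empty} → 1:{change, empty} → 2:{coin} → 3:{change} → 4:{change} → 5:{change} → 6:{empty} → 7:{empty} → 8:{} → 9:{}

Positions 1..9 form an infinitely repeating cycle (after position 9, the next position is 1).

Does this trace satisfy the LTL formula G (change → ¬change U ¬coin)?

change → ¬change U ¬coin holds at every position 0..9, and those are all positions ever visited, so G (change → ¬change U ¬coin) holds.
Positions where change holds: 1, 3, 4, 5.
Check ¬change U ¬coin at each: 1→ok, 3→ok, 4→ok, 5→ok.

Satisfied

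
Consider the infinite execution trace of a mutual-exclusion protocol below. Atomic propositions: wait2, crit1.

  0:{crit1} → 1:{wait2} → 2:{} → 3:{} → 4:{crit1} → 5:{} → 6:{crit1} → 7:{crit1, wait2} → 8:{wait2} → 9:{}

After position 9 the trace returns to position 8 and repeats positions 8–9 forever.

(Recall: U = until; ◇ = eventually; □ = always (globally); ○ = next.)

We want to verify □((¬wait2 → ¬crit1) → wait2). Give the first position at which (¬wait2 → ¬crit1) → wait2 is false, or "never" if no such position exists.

2

Check (¬wait2 → ¬crit1) → wait2 at each position in order: 0 ✓, 1 ✓.
At position 2 the labels are {}, so (¬wait2 → ¬crit1) → wait2 is false there. This is the first violation.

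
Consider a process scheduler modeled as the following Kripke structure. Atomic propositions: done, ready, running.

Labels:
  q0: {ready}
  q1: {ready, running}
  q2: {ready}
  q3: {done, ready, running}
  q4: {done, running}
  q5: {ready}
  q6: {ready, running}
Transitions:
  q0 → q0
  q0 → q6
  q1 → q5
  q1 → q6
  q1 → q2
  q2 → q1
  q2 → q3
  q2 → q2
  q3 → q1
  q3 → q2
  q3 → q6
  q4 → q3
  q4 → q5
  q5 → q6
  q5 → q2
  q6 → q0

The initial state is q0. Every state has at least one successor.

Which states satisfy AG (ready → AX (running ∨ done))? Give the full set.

States satisfying ready → AX (running ∨ done): {q4}.
States satisfying AG (ready → AX (running ∨ done)): ∅.

none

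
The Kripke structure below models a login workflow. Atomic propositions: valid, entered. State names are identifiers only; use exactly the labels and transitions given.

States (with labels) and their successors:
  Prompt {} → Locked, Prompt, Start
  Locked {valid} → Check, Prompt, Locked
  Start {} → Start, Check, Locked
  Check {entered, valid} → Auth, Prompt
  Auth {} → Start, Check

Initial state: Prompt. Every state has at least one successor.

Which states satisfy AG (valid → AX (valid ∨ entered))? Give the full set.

States satisfying valid → AX (valid ∨ entered): {Prompt, Start, Auth}.
States satisfying AG (valid → AX (valid ∨ entered)): ∅.

none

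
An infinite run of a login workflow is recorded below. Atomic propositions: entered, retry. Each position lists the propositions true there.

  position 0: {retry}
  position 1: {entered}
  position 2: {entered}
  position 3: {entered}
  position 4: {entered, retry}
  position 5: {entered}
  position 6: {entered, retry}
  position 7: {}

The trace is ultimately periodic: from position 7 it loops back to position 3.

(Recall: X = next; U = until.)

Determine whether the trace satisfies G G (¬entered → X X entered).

Satisfied

G (¬entered → X X entered) holds at every position 0..7, and those are all positions ever visited, so G G (¬entered → X X entered) holds.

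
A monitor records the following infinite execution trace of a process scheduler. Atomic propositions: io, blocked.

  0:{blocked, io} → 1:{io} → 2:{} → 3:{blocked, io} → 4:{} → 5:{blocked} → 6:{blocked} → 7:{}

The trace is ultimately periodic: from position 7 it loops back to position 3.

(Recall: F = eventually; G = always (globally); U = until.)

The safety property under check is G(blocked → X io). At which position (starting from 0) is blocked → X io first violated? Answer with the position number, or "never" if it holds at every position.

Check blocked → X io at each position in order: 0 ✓, 1 ✓, 2 ✓.
At position 3 the labels are {blocked, io} and the next position 4 has {}, so blocked → X io is false there. This is the first violation.

3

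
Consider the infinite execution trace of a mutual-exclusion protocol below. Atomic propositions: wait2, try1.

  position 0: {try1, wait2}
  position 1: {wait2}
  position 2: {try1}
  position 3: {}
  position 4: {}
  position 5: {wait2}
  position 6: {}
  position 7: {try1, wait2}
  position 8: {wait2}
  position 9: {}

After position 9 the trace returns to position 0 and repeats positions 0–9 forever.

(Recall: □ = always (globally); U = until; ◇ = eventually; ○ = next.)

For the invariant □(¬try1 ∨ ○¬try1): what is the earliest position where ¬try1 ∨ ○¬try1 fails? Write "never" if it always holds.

never

¬try1 ∨ ○¬try1 holds at every position 0..9, and those are all the positions the trace ever visits, so the invariant □(¬try1 ∨ ○¬try1) is never violated.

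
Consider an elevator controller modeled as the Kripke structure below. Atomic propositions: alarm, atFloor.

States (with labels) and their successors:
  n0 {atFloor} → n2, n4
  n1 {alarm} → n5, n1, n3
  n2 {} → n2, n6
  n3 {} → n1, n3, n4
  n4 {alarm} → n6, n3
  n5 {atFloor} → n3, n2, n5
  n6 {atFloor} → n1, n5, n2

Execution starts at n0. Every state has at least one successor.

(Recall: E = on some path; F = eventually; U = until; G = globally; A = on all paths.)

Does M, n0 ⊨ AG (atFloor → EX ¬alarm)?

Holds

States satisfying atFloor → EX ¬alarm: {n0, n1, n2, n3, n4, n5, n6}.
States satisfying AG (atFloor → EX ¬alarm): {n0, n1, n2, n3, n4, n5, n6}.
Every state reachable from n0 satisfies atFloor → EX ¬alarm.
n0 ∈ Sat(AG (atFloor → EX ¬alarm)).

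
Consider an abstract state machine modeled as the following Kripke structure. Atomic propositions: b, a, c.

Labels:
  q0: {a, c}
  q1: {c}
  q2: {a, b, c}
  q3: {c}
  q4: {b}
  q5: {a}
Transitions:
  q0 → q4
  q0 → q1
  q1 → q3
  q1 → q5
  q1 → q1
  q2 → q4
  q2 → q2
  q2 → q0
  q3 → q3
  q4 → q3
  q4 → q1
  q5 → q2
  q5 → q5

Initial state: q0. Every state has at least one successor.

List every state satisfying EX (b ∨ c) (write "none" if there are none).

States satisfying b ∨ c: {q0, q1, q2, q3, q4}.
States satisfying EX (b ∨ c): {q0, q1, q2, q3, q4, q5}.

{q0, q1, q2, q3, q4, q5}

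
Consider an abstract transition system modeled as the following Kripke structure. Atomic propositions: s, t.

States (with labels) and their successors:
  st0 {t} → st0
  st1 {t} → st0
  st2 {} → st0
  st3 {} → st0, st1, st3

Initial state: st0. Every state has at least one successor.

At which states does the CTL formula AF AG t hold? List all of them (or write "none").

States satisfying AG t: {st0, st1}.
States satisfying AF AG t: {st0, st1, st2}.

{st0, st1, st2}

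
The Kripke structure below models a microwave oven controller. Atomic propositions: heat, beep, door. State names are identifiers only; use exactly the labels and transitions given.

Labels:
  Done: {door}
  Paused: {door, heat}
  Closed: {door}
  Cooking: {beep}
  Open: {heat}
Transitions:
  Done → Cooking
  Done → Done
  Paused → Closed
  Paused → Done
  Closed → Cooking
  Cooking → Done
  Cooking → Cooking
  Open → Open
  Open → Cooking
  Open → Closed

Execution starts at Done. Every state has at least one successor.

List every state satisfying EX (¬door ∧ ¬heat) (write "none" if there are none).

{Done, Closed, Cooking, Open}

States satisfying ¬door ∧ ¬heat: {Cooking}.
States satisfying EX (¬door ∧ ¬heat): {Done, Closed, Cooking, Open}.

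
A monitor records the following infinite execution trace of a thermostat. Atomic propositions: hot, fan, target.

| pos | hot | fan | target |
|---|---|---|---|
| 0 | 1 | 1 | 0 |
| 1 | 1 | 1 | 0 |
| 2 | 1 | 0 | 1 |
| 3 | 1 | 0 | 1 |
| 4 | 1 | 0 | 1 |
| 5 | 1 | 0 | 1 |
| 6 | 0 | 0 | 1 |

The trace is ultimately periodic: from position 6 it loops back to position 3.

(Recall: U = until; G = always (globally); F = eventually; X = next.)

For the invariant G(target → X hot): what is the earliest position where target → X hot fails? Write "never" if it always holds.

Check target → X hot at each position in order: 0 ✓, 1 ✓, 2 ✓, 3 ✓, 4 ✓.
At position 5 the labels are {hot, target} and the next position 6 has {target}, so target → X hot is false there. This is the first violation.

5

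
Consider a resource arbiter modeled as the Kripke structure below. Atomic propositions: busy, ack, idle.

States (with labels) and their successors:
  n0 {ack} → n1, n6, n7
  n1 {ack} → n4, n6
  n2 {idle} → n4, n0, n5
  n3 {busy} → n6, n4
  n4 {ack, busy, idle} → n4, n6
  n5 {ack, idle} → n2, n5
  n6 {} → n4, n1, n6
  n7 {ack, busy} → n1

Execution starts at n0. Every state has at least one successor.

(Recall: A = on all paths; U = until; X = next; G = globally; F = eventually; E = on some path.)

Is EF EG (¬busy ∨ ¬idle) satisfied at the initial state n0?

States satisfying EG (¬busy ∨ ¬idle): {n0, n1, n2, n3, n5, n6, n7}.
States satisfying EF EG (¬busy ∨ ¬idle): {n0, n1, n2, n3, n4, n5, n6, n7}.
Some path from n0 reaches a state where EG (¬busy ∨ ¬idle) holds.
n0 ∈ Sat(EF EG (¬busy ∨ ¬idle)).

Satisfied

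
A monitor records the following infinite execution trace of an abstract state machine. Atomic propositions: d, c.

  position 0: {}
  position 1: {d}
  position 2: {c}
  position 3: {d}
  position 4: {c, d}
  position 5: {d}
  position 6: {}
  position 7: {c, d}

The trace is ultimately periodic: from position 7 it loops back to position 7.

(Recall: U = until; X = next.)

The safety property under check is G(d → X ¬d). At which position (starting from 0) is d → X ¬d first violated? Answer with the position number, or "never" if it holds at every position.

Check d → X ¬d at each position in order: 0 ✓, 1 ✓, 2 ✓.
At position 3 the labels are {d} and the next position 4 has {c, d}, so d → X ¬d is false there. This is the first violation.

3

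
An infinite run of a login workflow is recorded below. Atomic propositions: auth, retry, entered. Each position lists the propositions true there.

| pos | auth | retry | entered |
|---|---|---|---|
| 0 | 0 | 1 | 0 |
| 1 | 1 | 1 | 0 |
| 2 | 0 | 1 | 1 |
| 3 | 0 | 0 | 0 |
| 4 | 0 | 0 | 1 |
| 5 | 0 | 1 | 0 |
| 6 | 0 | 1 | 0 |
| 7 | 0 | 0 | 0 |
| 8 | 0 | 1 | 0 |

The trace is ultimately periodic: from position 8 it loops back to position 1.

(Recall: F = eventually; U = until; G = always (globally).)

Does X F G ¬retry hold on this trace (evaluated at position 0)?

The position after 0 is 1; F G ¬retry is false there.

Violated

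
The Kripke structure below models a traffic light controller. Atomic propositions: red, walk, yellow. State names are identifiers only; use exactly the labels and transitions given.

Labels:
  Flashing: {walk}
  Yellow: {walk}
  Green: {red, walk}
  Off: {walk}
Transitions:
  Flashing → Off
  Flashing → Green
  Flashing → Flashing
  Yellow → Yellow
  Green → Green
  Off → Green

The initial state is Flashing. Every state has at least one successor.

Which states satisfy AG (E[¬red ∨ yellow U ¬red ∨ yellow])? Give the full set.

{Yellow}

States satisfying E[¬red ∨ yellow U ¬red ∨ yellow]: {Flashing, Yellow, Off}.
States satisfying AG (E[¬red ∨ yellow U ¬red ∨ yellow]): {Yellow}.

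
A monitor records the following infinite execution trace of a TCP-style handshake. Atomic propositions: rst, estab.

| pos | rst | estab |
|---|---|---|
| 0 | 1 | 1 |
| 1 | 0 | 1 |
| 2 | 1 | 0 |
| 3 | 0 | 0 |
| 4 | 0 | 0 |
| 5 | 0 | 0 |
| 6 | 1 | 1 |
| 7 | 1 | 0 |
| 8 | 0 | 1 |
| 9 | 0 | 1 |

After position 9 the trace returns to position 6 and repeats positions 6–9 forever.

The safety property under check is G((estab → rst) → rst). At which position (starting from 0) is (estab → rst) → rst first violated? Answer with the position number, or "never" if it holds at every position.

3

Check (estab → rst) → rst at each position in order: 0 ✓, 1 ✓, 2 ✓.
At position 3 the labels are {}, so (estab → rst) → rst is false there. This is the first violation.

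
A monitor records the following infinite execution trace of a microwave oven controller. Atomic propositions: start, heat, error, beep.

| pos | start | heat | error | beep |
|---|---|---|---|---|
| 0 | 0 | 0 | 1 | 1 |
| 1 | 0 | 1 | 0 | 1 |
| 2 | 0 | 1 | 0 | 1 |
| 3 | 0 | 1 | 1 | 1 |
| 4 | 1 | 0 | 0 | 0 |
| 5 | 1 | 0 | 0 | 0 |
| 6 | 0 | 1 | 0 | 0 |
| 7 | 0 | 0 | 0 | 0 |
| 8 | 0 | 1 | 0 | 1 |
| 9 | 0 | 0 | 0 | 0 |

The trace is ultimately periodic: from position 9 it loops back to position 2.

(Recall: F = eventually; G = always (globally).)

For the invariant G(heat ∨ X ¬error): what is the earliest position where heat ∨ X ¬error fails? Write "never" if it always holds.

never

heat ∨ X ¬error holds at every position 0..9, and those are all the positions the trace ever visits, so the invariant G(heat ∨ X ¬error) is never violated.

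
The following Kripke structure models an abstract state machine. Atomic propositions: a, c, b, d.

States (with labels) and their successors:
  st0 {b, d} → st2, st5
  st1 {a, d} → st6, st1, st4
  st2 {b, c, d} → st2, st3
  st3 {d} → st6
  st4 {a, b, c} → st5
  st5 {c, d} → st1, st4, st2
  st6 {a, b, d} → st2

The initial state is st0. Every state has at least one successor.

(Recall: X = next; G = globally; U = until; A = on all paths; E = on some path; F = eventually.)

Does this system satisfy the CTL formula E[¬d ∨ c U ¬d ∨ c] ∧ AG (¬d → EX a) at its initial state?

No

States satisfying ¬d ∨ c: {st2, st4, st5}.
States satisfying E[¬d ∨ c U ¬d ∨ c]: {st2, st4, st5}.
States satisfying ¬d → EX a: {st0, st1, st2, st3, st5, st6}.
States satisfying AG (¬d → EX a): {st2, st3, st6}.
States satisfying E[¬d ∨ c U ¬d ∨ c] ∧ AG (¬d → EX a): {st2}.
st0 ∉ Sat(E[¬d ∨ c U ¬d ∨ c] ∧ AG (¬d → EX a)).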